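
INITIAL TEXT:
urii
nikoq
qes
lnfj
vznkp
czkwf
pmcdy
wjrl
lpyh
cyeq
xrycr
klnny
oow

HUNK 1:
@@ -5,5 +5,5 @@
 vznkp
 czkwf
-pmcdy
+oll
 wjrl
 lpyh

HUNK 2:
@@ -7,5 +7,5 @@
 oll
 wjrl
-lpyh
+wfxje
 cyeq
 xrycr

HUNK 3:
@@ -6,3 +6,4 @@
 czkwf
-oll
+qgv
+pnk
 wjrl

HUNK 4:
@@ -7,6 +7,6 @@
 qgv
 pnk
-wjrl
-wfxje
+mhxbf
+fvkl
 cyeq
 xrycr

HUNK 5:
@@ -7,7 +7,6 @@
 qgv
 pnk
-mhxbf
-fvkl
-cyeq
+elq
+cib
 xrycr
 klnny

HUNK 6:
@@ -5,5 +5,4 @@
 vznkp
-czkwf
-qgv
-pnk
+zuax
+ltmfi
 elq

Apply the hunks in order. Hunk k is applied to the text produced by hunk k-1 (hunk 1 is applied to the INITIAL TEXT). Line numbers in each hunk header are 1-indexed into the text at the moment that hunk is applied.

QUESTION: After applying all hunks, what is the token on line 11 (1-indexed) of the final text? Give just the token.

Answer: klnny

Derivation:
Hunk 1: at line 5 remove [pmcdy] add [oll] -> 13 lines: urii nikoq qes lnfj vznkp czkwf oll wjrl lpyh cyeq xrycr klnny oow
Hunk 2: at line 7 remove [lpyh] add [wfxje] -> 13 lines: urii nikoq qes lnfj vznkp czkwf oll wjrl wfxje cyeq xrycr klnny oow
Hunk 3: at line 6 remove [oll] add [qgv,pnk] -> 14 lines: urii nikoq qes lnfj vznkp czkwf qgv pnk wjrl wfxje cyeq xrycr klnny oow
Hunk 4: at line 7 remove [wjrl,wfxje] add [mhxbf,fvkl] -> 14 lines: urii nikoq qes lnfj vznkp czkwf qgv pnk mhxbf fvkl cyeq xrycr klnny oow
Hunk 5: at line 7 remove [mhxbf,fvkl,cyeq] add [elq,cib] -> 13 lines: urii nikoq qes lnfj vznkp czkwf qgv pnk elq cib xrycr klnny oow
Hunk 6: at line 5 remove [czkwf,qgv,pnk] add [zuax,ltmfi] -> 12 lines: urii nikoq qes lnfj vznkp zuax ltmfi elq cib xrycr klnny oow
Final line 11: klnny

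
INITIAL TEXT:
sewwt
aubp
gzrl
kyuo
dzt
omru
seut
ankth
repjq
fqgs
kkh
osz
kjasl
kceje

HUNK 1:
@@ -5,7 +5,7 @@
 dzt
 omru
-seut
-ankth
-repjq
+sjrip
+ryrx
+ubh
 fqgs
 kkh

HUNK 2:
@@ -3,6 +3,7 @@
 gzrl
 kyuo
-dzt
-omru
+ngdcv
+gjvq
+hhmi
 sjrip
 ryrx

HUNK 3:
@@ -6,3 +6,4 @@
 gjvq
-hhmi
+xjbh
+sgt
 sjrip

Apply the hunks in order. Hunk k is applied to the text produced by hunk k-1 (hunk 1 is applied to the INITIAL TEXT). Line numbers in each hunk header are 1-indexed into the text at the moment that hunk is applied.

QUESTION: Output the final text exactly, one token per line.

Answer: sewwt
aubp
gzrl
kyuo
ngdcv
gjvq
xjbh
sgt
sjrip
ryrx
ubh
fqgs
kkh
osz
kjasl
kceje

Derivation:
Hunk 1: at line 5 remove [seut,ankth,repjq] add [sjrip,ryrx,ubh] -> 14 lines: sewwt aubp gzrl kyuo dzt omru sjrip ryrx ubh fqgs kkh osz kjasl kceje
Hunk 2: at line 3 remove [dzt,omru] add [ngdcv,gjvq,hhmi] -> 15 lines: sewwt aubp gzrl kyuo ngdcv gjvq hhmi sjrip ryrx ubh fqgs kkh osz kjasl kceje
Hunk 3: at line 6 remove [hhmi] add [xjbh,sgt] -> 16 lines: sewwt aubp gzrl kyuo ngdcv gjvq xjbh sgt sjrip ryrx ubh fqgs kkh osz kjasl kceje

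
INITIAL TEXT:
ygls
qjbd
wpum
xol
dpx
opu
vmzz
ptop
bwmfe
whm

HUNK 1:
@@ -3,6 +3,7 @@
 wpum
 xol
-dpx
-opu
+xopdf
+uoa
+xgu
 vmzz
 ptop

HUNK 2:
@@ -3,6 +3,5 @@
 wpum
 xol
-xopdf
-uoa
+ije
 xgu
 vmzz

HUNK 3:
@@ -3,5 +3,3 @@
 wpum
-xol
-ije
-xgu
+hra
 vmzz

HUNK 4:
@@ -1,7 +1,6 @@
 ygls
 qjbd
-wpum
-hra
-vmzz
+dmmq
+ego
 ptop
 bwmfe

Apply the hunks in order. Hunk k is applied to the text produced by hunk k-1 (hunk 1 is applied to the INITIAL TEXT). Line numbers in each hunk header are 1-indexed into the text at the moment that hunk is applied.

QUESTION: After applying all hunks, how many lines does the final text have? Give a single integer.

Hunk 1: at line 3 remove [dpx,opu] add [xopdf,uoa,xgu] -> 11 lines: ygls qjbd wpum xol xopdf uoa xgu vmzz ptop bwmfe whm
Hunk 2: at line 3 remove [xopdf,uoa] add [ije] -> 10 lines: ygls qjbd wpum xol ije xgu vmzz ptop bwmfe whm
Hunk 3: at line 3 remove [xol,ije,xgu] add [hra] -> 8 lines: ygls qjbd wpum hra vmzz ptop bwmfe whm
Hunk 4: at line 1 remove [wpum,hra,vmzz] add [dmmq,ego] -> 7 lines: ygls qjbd dmmq ego ptop bwmfe whm
Final line count: 7

Answer: 7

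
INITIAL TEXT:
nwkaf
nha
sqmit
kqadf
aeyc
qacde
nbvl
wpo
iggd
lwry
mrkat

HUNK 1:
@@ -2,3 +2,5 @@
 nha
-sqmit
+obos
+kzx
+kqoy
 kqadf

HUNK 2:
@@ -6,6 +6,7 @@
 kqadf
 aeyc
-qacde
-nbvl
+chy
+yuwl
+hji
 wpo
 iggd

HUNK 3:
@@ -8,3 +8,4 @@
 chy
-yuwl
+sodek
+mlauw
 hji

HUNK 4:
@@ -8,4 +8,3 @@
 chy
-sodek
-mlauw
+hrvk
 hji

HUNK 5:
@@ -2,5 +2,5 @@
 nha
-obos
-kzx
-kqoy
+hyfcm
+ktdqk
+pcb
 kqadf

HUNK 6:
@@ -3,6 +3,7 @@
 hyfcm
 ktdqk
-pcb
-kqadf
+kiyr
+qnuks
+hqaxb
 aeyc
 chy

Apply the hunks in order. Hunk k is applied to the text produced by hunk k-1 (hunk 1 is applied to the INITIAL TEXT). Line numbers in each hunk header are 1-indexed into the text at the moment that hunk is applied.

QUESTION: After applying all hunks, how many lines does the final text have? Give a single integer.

Hunk 1: at line 2 remove [sqmit] add [obos,kzx,kqoy] -> 13 lines: nwkaf nha obos kzx kqoy kqadf aeyc qacde nbvl wpo iggd lwry mrkat
Hunk 2: at line 6 remove [qacde,nbvl] add [chy,yuwl,hji] -> 14 lines: nwkaf nha obos kzx kqoy kqadf aeyc chy yuwl hji wpo iggd lwry mrkat
Hunk 3: at line 8 remove [yuwl] add [sodek,mlauw] -> 15 lines: nwkaf nha obos kzx kqoy kqadf aeyc chy sodek mlauw hji wpo iggd lwry mrkat
Hunk 4: at line 8 remove [sodek,mlauw] add [hrvk] -> 14 lines: nwkaf nha obos kzx kqoy kqadf aeyc chy hrvk hji wpo iggd lwry mrkat
Hunk 5: at line 2 remove [obos,kzx,kqoy] add [hyfcm,ktdqk,pcb] -> 14 lines: nwkaf nha hyfcm ktdqk pcb kqadf aeyc chy hrvk hji wpo iggd lwry mrkat
Hunk 6: at line 3 remove [pcb,kqadf] add [kiyr,qnuks,hqaxb] -> 15 lines: nwkaf nha hyfcm ktdqk kiyr qnuks hqaxb aeyc chy hrvk hji wpo iggd lwry mrkat
Final line count: 15

Answer: 15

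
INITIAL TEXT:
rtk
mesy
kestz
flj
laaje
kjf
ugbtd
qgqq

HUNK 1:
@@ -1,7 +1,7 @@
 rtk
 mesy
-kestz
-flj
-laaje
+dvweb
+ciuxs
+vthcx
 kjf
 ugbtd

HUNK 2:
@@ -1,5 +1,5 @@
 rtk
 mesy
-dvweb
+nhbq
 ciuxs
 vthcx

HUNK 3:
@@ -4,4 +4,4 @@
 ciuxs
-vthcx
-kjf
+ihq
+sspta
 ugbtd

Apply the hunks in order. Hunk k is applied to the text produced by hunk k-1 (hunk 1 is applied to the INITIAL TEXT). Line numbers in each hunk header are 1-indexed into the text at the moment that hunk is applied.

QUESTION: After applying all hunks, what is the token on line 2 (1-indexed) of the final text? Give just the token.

Hunk 1: at line 1 remove [kestz,flj,laaje] add [dvweb,ciuxs,vthcx] -> 8 lines: rtk mesy dvweb ciuxs vthcx kjf ugbtd qgqq
Hunk 2: at line 1 remove [dvweb] add [nhbq] -> 8 lines: rtk mesy nhbq ciuxs vthcx kjf ugbtd qgqq
Hunk 3: at line 4 remove [vthcx,kjf] add [ihq,sspta] -> 8 lines: rtk mesy nhbq ciuxs ihq sspta ugbtd qgqq
Final line 2: mesy

Answer: mesy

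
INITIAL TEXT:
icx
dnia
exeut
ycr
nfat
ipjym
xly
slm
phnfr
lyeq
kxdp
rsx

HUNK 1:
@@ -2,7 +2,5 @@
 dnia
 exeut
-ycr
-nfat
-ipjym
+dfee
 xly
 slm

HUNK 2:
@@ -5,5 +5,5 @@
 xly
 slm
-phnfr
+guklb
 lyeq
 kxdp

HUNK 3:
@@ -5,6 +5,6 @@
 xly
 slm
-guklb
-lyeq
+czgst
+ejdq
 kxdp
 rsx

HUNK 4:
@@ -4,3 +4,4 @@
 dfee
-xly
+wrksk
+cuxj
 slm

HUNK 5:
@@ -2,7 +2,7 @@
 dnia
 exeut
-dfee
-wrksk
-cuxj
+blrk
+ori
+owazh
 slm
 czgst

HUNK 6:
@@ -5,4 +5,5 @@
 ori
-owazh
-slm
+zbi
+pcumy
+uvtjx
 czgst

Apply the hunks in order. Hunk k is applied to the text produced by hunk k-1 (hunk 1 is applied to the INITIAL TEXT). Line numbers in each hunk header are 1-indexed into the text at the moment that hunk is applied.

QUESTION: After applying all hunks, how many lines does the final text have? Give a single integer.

Hunk 1: at line 2 remove [ycr,nfat,ipjym] add [dfee] -> 10 lines: icx dnia exeut dfee xly slm phnfr lyeq kxdp rsx
Hunk 2: at line 5 remove [phnfr] add [guklb] -> 10 lines: icx dnia exeut dfee xly slm guklb lyeq kxdp rsx
Hunk 3: at line 5 remove [guklb,lyeq] add [czgst,ejdq] -> 10 lines: icx dnia exeut dfee xly slm czgst ejdq kxdp rsx
Hunk 4: at line 4 remove [xly] add [wrksk,cuxj] -> 11 lines: icx dnia exeut dfee wrksk cuxj slm czgst ejdq kxdp rsx
Hunk 5: at line 2 remove [dfee,wrksk,cuxj] add [blrk,ori,owazh] -> 11 lines: icx dnia exeut blrk ori owazh slm czgst ejdq kxdp rsx
Hunk 6: at line 5 remove [owazh,slm] add [zbi,pcumy,uvtjx] -> 12 lines: icx dnia exeut blrk ori zbi pcumy uvtjx czgst ejdq kxdp rsx
Final line count: 12

Answer: 12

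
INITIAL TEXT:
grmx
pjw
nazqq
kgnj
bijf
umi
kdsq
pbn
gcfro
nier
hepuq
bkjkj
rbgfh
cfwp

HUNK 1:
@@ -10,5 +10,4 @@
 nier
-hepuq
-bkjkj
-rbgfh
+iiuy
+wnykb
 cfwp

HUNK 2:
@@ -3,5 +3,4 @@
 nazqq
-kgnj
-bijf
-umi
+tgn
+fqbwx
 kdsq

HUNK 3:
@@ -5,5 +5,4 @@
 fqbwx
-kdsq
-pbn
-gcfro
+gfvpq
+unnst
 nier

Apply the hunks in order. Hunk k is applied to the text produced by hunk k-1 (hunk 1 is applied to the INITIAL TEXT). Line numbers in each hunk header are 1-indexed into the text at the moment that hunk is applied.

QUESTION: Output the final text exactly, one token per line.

Answer: grmx
pjw
nazqq
tgn
fqbwx
gfvpq
unnst
nier
iiuy
wnykb
cfwp

Derivation:
Hunk 1: at line 10 remove [hepuq,bkjkj,rbgfh] add [iiuy,wnykb] -> 13 lines: grmx pjw nazqq kgnj bijf umi kdsq pbn gcfro nier iiuy wnykb cfwp
Hunk 2: at line 3 remove [kgnj,bijf,umi] add [tgn,fqbwx] -> 12 lines: grmx pjw nazqq tgn fqbwx kdsq pbn gcfro nier iiuy wnykb cfwp
Hunk 3: at line 5 remove [kdsq,pbn,gcfro] add [gfvpq,unnst] -> 11 lines: grmx pjw nazqq tgn fqbwx gfvpq unnst nier iiuy wnykb cfwp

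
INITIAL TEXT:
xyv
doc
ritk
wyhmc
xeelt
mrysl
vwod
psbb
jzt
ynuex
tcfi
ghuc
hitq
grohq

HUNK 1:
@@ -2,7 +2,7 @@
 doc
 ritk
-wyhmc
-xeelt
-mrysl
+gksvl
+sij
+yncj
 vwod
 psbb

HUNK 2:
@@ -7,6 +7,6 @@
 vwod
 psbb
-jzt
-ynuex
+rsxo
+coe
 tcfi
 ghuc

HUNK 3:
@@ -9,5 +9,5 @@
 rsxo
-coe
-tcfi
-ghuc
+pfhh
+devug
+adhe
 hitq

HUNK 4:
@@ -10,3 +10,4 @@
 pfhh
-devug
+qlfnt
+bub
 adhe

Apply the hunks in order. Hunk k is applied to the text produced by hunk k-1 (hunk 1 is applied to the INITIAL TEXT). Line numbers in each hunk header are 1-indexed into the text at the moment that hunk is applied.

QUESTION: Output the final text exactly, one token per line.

Hunk 1: at line 2 remove [wyhmc,xeelt,mrysl] add [gksvl,sij,yncj] -> 14 lines: xyv doc ritk gksvl sij yncj vwod psbb jzt ynuex tcfi ghuc hitq grohq
Hunk 2: at line 7 remove [jzt,ynuex] add [rsxo,coe] -> 14 lines: xyv doc ritk gksvl sij yncj vwod psbb rsxo coe tcfi ghuc hitq grohq
Hunk 3: at line 9 remove [coe,tcfi,ghuc] add [pfhh,devug,adhe] -> 14 lines: xyv doc ritk gksvl sij yncj vwod psbb rsxo pfhh devug adhe hitq grohq
Hunk 4: at line 10 remove [devug] add [qlfnt,bub] -> 15 lines: xyv doc ritk gksvl sij yncj vwod psbb rsxo pfhh qlfnt bub adhe hitq grohq

Answer: xyv
doc
ritk
gksvl
sij
yncj
vwod
psbb
rsxo
pfhh
qlfnt
bub
adhe
hitq
grohq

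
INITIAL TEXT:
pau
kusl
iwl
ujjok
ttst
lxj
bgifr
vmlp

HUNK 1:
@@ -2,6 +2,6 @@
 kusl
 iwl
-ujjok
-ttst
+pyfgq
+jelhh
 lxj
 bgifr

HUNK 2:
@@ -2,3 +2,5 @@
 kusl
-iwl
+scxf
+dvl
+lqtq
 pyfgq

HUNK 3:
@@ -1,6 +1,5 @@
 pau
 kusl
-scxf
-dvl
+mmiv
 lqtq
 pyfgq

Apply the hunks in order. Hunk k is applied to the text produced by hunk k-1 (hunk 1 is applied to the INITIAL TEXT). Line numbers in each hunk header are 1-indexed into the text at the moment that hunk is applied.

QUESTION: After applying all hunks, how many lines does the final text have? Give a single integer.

Hunk 1: at line 2 remove [ujjok,ttst] add [pyfgq,jelhh] -> 8 lines: pau kusl iwl pyfgq jelhh lxj bgifr vmlp
Hunk 2: at line 2 remove [iwl] add [scxf,dvl,lqtq] -> 10 lines: pau kusl scxf dvl lqtq pyfgq jelhh lxj bgifr vmlp
Hunk 3: at line 1 remove [scxf,dvl] add [mmiv] -> 9 lines: pau kusl mmiv lqtq pyfgq jelhh lxj bgifr vmlp
Final line count: 9

Answer: 9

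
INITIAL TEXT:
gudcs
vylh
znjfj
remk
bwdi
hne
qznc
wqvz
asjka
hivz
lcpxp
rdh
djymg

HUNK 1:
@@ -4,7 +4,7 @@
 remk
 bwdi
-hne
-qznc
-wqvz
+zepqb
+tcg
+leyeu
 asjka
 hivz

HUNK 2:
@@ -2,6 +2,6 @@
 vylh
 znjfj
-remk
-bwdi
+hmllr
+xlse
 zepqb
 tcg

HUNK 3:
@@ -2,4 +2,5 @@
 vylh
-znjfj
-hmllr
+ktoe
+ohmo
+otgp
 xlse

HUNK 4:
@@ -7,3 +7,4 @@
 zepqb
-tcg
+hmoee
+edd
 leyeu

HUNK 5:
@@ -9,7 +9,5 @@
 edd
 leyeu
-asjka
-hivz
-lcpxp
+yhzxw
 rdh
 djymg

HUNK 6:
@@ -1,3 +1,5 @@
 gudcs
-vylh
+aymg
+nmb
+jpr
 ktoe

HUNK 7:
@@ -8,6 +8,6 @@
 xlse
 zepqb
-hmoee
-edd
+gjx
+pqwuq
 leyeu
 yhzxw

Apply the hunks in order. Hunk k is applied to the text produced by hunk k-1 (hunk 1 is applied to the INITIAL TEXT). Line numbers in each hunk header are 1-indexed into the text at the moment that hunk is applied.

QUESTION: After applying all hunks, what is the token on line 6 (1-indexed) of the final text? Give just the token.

Answer: ohmo

Derivation:
Hunk 1: at line 4 remove [hne,qznc,wqvz] add [zepqb,tcg,leyeu] -> 13 lines: gudcs vylh znjfj remk bwdi zepqb tcg leyeu asjka hivz lcpxp rdh djymg
Hunk 2: at line 2 remove [remk,bwdi] add [hmllr,xlse] -> 13 lines: gudcs vylh znjfj hmllr xlse zepqb tcg leyeu asjka hivz lcpxp rdh djymg
Hunk 3: at line 2 remove [znjfj,hmllr] add [ktoe,ohmo,otgp] -> 14 lines: gudcs vylh ktoe ohmo otgp xlse zepqb tcg leyeu asjka hivz lcpxp rdh djymg
Hunk 4: at line 7 remove [tcg] add [hmoee,edd] -> 15 lines: gudcs vylh ktoe ohmo otgp xlse zepqb hmoee edd leyeu asjka hivz lcpxp rdh djymg
Hunk 5: at line 9 remove [asjka,hivz,lcpxp] add [yhzxw] -> 13 lines: gudcs vylh ktoe ohmo otgp xlse zepqb hmoee edd leyeu yhzxw rdh djymg
Hunk 6: at line 1 remove [vylh] add [aymg,nmb,jpr] -> 15 lines: gudcs aymg nmb jpr ktoe ohmo otgp xlse zepqb hmoee edd leyeu yhzxw rdh djymg
Hunk 7: at line 8 remove [hmoee,edd] add [gjx,pqwuq] -> 15 lines: gudcs aymg nmb jpr ktoe ohmo otgp xlse zepqb gjx pqwuq leyeu yhzxw rdh djymg
Final line 6: ohmo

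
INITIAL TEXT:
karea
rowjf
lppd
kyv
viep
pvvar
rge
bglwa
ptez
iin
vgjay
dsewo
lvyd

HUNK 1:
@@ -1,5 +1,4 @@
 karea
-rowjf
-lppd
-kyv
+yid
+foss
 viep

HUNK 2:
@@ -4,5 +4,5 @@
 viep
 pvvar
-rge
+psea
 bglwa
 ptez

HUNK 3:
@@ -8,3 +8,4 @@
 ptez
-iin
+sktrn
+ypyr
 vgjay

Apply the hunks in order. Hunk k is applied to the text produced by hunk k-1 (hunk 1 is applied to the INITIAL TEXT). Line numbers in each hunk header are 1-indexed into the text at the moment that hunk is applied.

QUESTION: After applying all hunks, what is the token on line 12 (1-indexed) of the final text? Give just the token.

Hunk 1: at line 1 remove [rowjf,lppd,kyv] add [yid,foss] -> 12 lines: karea yid foss viep pvvar rge bglwa ptez iin vgjay dsewo lvyd
Hunk 2: at line 4 remove [rge] add [psea] -> 12 lines: karea yid foss viep pvvar psea bglwa ptez iin vgjay dsewo lvyd
Hunk 3: at line 8 remove [iin] add [sktrn,ypyr] -> 13 lines: karea yid foss viep pvvar psea bglwa ptez sktrn ypyr vgjay dsewo lvyd
Final line 12: dsewo

Answer: dsewo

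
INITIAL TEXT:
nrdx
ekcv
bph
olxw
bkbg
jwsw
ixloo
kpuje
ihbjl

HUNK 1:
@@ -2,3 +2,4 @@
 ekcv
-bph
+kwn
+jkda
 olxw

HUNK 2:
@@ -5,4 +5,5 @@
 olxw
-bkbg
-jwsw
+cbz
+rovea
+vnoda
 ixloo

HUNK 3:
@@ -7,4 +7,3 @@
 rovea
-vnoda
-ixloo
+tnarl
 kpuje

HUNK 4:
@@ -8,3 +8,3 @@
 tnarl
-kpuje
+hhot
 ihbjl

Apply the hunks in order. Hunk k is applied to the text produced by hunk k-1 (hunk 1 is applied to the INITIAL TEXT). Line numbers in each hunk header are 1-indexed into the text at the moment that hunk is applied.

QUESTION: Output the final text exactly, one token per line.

Hunk 1: at line 2 remove [bph] add [kwn,jkda] -> 10 lines: nrdx ekcv kwn jkda olxw bkbg jwsw ixloo kpuje ihbjl
Hunk 2: at line 5 remove [bkbg,jwsw] add [cbz,rovea,vnoda] -> 11 lines: nrdx ekcv kwn jkda olxw cbz rovea vnoda ixloo kpuje ihbjl
Hunk 3: at line 7 remove [vnoda,ixloo] add [tnarl] -> 10 lines: nrdx ekcv kwn jkda olxw cbz rovea tnarl kpuje ihbjl
Hunk 4: at line 8 remove [kpuje] add [hhot] -> 10 lines: nrdx ekcv kwn jkda olxw cbz rovea tnarl hhot ihbjl

Answer: nrdx
ekcv
kwn
jkda
olxw
cbz
rovea
tnarl
hhot
ihbjl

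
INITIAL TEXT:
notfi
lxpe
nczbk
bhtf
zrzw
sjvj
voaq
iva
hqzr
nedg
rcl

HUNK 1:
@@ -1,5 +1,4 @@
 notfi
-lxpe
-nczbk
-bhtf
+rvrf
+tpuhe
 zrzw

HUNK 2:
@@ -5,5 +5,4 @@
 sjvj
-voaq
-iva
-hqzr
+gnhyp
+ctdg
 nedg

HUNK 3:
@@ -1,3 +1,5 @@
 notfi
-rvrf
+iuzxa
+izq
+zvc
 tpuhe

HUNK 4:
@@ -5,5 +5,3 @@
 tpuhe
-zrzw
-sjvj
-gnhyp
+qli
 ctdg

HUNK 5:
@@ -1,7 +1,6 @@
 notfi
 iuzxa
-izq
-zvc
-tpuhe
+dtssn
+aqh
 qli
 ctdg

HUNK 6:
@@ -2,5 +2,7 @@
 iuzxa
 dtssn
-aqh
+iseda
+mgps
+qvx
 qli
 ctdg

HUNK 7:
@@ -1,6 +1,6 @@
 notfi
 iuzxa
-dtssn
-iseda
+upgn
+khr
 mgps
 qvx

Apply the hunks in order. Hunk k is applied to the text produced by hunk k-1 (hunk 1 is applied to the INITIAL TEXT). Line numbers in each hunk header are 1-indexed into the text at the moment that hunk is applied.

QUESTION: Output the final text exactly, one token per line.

Hunk 1: at line 1 remove [lxpe,nczbk,bhtf] add [rvrf,tpuhe] -> 10 lines: notfi rvrf tpuhe zrzw sjvj voaq iva hqzr nedg rcl
Hunk 2: at line 5 remove [voaq,iva,hqzr] add [gnhyp,ctdg] -> 9 lines: notfi rvrf tpuhe zrzw sjvj gnhyp ctdg nedg rcl
Hunk 3: at line 1 remove [rvrf] add [iuzxa,izq,zvc] -> 11 lines: notfi iuzxa izq zvc tpuhe zrzw sjvj gnhyp ctdg nedg rcl
Hunk 4: at line 5 remove [zrzw,sjvj,gnhyp] add [qli] -> 9 lines: notfi iuzxa izq zvc tpuhe qli ctdg nedg rcl
Hunk 5: at line 1 remove [izq,zvc,tpuhe] add [dtssn,aqh] -> 8 lines: notfi iuzxa dtssn aqh qli ctdg nedg rcl
Hunk 6: at line 2 remove [aqh] add [iseda,mgps,qvx] -> 10 lines: notfi iuzxa dtssn iseda mgps qvx qli ctdg nedg rcl
Hunk 7: at line 1 remove [dtssn,iseda] add [upgn,khr] -> 10 lines: notfi iuzxa upgn khr mgps qvx qli ctdg nedg rcl

Answer: notfi
iuzxa
upgn
khr
mgps
qvx
qli
ctdg
nedg
rcl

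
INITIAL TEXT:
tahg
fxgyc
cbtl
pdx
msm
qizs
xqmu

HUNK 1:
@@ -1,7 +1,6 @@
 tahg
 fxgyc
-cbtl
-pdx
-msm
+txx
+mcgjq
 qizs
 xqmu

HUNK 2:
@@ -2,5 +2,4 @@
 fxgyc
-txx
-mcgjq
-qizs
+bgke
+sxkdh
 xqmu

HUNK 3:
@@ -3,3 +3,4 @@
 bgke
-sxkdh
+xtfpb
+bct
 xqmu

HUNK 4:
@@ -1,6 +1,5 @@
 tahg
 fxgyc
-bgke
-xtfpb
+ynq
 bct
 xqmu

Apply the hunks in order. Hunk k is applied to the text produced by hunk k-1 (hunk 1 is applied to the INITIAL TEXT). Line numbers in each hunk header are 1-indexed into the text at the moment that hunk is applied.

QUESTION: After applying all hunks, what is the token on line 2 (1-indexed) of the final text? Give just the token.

Answer: fxgyc

Derivation:
Hunk 1: at line 1 remove [cbtl,pdx,msm] add [txx,mcgjq] -> 6 lines: tahg fxgyc txx mcgjq qizs xqmu
Hunk 2: at line 2 remove [txx,mcgjq,qizs] add [bgke,sxkdh] -> 5 lines: tahg fxgyc bgke sxkdh xqmu
Hunk 3: at line 3 remove [sxkdh] add [xtfpb,bct] -> 6 lines: tahg fxgyc bgke xtfpb bct xqmu
Hunk 4: at line 1 remove [bgke,xtfpb] add [ynq] -> 5 lines: tahg fxgyc ynq bct xqmu
Final line 2: fxgyc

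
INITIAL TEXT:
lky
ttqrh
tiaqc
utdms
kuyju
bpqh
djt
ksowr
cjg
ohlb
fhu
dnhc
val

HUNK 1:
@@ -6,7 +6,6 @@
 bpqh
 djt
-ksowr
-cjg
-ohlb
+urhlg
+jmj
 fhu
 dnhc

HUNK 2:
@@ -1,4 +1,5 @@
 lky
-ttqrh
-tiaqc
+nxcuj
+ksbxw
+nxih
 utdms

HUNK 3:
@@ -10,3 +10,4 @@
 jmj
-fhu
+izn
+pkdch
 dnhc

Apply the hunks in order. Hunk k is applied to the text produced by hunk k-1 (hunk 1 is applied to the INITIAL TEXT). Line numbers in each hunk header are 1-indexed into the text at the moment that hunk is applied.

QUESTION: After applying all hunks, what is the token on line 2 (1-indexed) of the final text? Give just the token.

Hunk 1: at line 6 remove [ksowr,cjg,ohlb] add [urhlg,jmj] -> 12 lines: lky ttqrh tiaqc utdms kuyju bpqh djt urhlg jmj fhu dnhc val
Hunk 2: at line 1 remove [ttqrh,tiaqc] add [nxcuj,ksbxw,nxih] -> 13 lines: lky nxcuj ksbxw nxih utdms kuyju bpqh djt urhlg jmj fhu dnhc val
Hunk 3: at line 10 remove [fhu] add [izn,pkdch] -> 14 lines: lky nxcuj ksbxw nxih utdms kuyju bpqh djt urhlg jmj izn pkdch dnhc val
Final line 2: nxcuj

Answer: nxcuj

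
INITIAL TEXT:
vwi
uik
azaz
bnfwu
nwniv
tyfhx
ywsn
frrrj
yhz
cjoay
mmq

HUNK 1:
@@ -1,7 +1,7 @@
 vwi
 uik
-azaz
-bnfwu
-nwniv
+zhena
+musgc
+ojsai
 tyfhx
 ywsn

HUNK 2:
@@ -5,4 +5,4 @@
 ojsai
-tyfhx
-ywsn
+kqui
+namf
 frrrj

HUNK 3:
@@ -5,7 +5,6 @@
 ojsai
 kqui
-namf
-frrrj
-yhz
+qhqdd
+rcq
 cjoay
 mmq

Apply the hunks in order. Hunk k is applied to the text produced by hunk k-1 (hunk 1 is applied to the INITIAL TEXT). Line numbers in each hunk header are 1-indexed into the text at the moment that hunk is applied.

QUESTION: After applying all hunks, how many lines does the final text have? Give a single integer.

Hunk 1: at line 1 remove [azaz,bnfwu,nwniv] add [zhena,musgc,ojsai] -> 11 lines: vwi uik zhena musgc ojsai tyfhx ywsn frrrj yhz cjoay mmq
Hunk 2: at line 5 remove [tyfhx,ywsn] add [kqui,namf] -> 11 lines: vwi uik zhena musgc ojsai kqui namf frrrj yhz cjoay mmq
Hunk 3: at line 5 remove [namf,frrrj,yhz] add [qhqdd,rcq] -> 10 lines: vwi uik zhena musgc ojsai kqui qhqdd rcq cjoay mmq
Final line count: 10

Answer: 10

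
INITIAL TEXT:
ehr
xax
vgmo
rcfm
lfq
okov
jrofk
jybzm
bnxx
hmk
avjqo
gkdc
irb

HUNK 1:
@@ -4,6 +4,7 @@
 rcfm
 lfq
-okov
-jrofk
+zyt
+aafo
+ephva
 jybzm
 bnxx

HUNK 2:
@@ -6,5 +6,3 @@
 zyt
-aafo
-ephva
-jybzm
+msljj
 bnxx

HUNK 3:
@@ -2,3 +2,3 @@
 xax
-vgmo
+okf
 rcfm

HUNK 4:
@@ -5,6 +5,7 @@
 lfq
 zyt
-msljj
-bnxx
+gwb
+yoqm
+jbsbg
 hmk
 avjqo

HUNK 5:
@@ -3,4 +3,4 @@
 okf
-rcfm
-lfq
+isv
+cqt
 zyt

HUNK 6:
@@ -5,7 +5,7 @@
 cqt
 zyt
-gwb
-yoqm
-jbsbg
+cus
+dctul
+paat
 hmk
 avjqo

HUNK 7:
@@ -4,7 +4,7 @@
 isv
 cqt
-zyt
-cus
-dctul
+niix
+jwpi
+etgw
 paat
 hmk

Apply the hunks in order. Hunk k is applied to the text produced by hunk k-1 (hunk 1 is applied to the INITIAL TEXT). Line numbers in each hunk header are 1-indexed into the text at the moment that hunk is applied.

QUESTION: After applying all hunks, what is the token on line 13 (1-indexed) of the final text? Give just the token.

Answer: irb

Derivation:
Hunk 1: at line 4 remove [okov,jrofk] add [zyt,aafo,ephva] -> 14 lines: ehr xax vgmo rcfm lfq zyt aafo ephva jybzm bnxx hmk avjqo gkdc irb
Hunk 2: at line 6 remove [aafo,ephva,jybzm] add [msljj] -> 12 lines: ehr xax vgmo rcfm lfq zyt msljj bnxx hmk avjqo gkdc irb
Hunk 3: at line 2 remove [vgmo] add [okf] -> 12 lines: ehr xax okf rcfm lfq zyt msljj bnxx hmk avjqo gkdc irb
Hunk 4: at line 5 remove [msljj,bnxx] add [gwb,yoqm,jbsbg] -> 13 lines: ehr xax okf rcfm lfq zyt gwb yoqm jbsbg hmk avjqo gkdc irb
Hunk 5: at line 3 remove [rcfm,lfq] add [isv,cqt] -> 13 lines: ehr xax okf isv cqt zyt gwb yoqm jbsbg hmk avjqo gkdc irb
Hunk 6: at line 5 remove [gwb,yoqm,jbsbg] add [cus,dctul,paat] -> 13 lines: ehr xax okf isv cqt zyt cus dctul paat hmk avjqo gkdc irb
Hunk 7: at line 4 remove [zyt,cus,dctul] add [niix,jwpi,etgw] -> 13 lines: ehr xax okf isv cqt niix jwpi etgw paat hmk avjqo gkdc irb
Final line 13: irb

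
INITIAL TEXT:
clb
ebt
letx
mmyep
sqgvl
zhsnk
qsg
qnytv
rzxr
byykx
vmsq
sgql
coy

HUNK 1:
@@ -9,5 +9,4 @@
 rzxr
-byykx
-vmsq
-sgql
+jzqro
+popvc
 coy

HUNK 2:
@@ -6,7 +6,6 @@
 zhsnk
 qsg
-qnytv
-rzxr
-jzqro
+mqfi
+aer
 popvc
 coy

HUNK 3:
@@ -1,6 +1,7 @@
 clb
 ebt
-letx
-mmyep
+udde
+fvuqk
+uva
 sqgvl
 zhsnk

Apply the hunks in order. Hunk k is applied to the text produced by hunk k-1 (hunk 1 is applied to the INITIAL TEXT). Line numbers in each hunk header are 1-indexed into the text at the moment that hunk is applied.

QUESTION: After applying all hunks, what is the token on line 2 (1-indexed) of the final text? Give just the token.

Hunk 1: at line 9 remove [byykx,vmsq,sgql] add [jzqro,popvc] -> 12 lines: clb ebt letx mmyep sqgvl zhsnk qsg qnytv rzxr jzqro popvc coy
Hunk 2: at line 6 remove [qnytv,rzxr,jzqro] add [mqfi,aer] -> 11 lines: clb ebt letx mmyep sqgvl zhsnk qsg mqfi aer popvc coy
Hunk 3: at line 1 remove [letx,mmyep] add [udde,fvuqk,uva] -> 12 lines: clb ebt udde fvuqk uva sqgvl zhsnk qsg mqfi aer popvc coy
Final line 2: ebt

Answer: ebt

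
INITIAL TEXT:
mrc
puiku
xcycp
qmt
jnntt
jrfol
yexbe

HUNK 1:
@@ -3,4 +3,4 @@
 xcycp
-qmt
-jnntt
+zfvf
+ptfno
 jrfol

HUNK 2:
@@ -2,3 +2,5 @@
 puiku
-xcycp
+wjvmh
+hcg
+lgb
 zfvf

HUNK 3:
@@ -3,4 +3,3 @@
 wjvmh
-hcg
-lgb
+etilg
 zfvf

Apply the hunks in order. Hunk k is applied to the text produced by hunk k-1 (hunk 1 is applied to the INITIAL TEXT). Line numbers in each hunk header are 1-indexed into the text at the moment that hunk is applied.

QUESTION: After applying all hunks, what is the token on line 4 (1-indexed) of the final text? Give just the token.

Answer: etilg

Derivation:
Hunk 1: at line 3 remove [qmt,jnntt] add [zfvf,ptfno] -> 7 lines: mrc puiku xcycp zfvf ptfno jrfol yexbe
Hunk 2: at line 2 remove [xcycp] add [wjvmh,hcg,lgb] -> 9 lines: mrc puiku wjvmh hcg lgb zfvf ptfno jrfol yexbe
Hunk 3: at line 3 remove [hcg,lgb] add [etilg] -> 8 lines: mrc puiku wjvmh etilg zfvf ptfno jrfol yexbe
Final line 4: etilg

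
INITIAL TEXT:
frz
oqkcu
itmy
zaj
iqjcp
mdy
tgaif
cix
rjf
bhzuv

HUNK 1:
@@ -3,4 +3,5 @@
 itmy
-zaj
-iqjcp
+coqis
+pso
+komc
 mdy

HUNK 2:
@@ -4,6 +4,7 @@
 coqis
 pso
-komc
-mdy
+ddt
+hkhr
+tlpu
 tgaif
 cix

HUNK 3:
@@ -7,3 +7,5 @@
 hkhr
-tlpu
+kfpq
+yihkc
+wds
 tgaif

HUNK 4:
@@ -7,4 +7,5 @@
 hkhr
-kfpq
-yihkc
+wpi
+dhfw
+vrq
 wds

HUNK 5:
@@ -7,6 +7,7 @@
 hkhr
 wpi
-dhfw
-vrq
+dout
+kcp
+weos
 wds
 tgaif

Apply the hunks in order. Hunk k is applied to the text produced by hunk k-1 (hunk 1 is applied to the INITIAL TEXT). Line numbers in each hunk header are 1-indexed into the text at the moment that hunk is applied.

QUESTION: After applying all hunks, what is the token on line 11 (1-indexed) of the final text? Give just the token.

Answer: weos

Derivation:
Hunk 1: at line 3 remove [zaj,iqjcp] add [coqis,pso,komc] -> 11 lines: frz oqkcu itmy coqis pso komc mdy tgaif cix rjf bhzuv
Hunk 2: at line 4 remove [komc,mdy] add [ddt,hkhr,tlpu] -> 12 lines: frz oqkcu itmy coqis pso ddt hkhr tlpu tgaif cix rjf bhzuv
Hunk 3: at line 7 remove [tlpu] add [kfpq,yihkc,wds] -> 14 lines: frz oqkcu itmy coqis pso ddt hkhr kfpq yihkc wds tgaif cix rjf bhzuv
Hunk 4: at line 7 remove [kfpq,yihkc] add [wpi,dhfw,vrq] -> 15 lines: frz oqkcu itmy coqis pso ddt hkhr wpi dhfw vrq wds tgaif cix rjf bhzuv
Hunk 5: at line 7 remove [dhfw,vrq] add [dout,kcp,weos] -> 16 lines: frz oqkcu itmy coqis pso ddt hkhr wpi dout kcp weos wds tgaif cix rjf bhzuv
Final line 11: weos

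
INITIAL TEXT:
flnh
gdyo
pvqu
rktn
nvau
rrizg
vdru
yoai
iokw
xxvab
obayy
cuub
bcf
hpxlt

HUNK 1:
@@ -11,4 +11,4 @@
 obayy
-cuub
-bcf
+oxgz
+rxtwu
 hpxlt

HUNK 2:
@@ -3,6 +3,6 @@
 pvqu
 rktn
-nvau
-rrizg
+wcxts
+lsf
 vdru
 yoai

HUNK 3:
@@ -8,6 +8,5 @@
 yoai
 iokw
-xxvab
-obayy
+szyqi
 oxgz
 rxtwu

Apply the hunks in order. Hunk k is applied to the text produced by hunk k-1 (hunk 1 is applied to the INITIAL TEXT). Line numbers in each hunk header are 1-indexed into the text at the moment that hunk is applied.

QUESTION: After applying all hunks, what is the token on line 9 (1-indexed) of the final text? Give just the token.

Hunk 1: at line 11 remove [cuub,bcf] add [oxgz,rxtwu] -> 14 lines: flnh gdyo pvqu rktn nvau rrizg vdru yoai iokw xxvab obayy oxgz rxtwu hpxlt
Hunk 2: at line 3 remove [nvau,rrizg] add [wcxts,lsf] -> 14 lines: flnh gdyo pvqu rktn wcxts lsf vdru yoai iokw xxvab obayy oxgz rxtwu hpxlt
Hunk 3: at line 8 remove [xxvab,obayy] add [szyqi] -> 13 lines: flnh gdyo pvqu rktn wcxts lsf vdru yoai iokw szyqi oxgz rxtwu hpxlt
Final line 9: iokw

Answer: iokw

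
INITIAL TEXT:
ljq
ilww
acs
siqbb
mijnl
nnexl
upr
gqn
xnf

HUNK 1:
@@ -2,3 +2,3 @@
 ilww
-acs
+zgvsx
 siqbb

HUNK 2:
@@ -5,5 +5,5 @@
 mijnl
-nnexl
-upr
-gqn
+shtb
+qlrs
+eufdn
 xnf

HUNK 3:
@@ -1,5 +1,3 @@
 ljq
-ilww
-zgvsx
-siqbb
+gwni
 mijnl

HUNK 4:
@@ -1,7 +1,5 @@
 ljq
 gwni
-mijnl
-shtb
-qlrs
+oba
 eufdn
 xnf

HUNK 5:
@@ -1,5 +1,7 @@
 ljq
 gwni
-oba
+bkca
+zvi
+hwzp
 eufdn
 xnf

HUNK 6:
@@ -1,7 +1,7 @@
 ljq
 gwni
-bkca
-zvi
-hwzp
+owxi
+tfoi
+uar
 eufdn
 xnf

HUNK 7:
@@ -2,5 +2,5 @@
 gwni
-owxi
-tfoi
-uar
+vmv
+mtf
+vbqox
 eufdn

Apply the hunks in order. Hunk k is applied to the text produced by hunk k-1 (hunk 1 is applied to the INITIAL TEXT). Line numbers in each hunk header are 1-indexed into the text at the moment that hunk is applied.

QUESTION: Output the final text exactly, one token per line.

Answer: ljq
gwni
vmv
mtf
vbqox
eufdn
xnf

Derivation:
Hunk 1: at line 2 remove [acs] add [zgvsx] -> 9 lines: ljq ilww zgvsx siqbb mijnl nnexl upr gqn xnf
Hunk 2: at line 5 remove [nnexl,upr,gqn] add [shtb,qlrs,eufdn] -> 9 lines: ljq ilww zgvsx siqbb mijnl shtb qlrs eufdn xnf
Hunk 3: at line 1 remove [ilww,zgvsx,siqbb] add [gwni] -> 7 lines: ljq gwni mijnl shtb qlrs eufdn xnf
Hunk 4: at line 1 remove [mijnl,shtb,qlrs] add [oba] -> 5 lines: ljq gwni oba eufdn xnf
Hunk 5: at line 1 remove [oba] add [bkca,zvi,hwzp] -> 7 lines: ljq gwni bkca zvi hwzp eufdn xnf
Hunk 6: at line 1 remove [bkca,zvi,hwzp] add [owxi,tfoi,uar] -> 7 lines: ljq gwni owxi tfoi uar eufdn xnf
Hunk 7: at line 2 remove [owxi,tfoi,uar] add [vmv,mtf,vbqox] -> 7 lines: ljq gwni vmv mtf vbqox eufdn xnf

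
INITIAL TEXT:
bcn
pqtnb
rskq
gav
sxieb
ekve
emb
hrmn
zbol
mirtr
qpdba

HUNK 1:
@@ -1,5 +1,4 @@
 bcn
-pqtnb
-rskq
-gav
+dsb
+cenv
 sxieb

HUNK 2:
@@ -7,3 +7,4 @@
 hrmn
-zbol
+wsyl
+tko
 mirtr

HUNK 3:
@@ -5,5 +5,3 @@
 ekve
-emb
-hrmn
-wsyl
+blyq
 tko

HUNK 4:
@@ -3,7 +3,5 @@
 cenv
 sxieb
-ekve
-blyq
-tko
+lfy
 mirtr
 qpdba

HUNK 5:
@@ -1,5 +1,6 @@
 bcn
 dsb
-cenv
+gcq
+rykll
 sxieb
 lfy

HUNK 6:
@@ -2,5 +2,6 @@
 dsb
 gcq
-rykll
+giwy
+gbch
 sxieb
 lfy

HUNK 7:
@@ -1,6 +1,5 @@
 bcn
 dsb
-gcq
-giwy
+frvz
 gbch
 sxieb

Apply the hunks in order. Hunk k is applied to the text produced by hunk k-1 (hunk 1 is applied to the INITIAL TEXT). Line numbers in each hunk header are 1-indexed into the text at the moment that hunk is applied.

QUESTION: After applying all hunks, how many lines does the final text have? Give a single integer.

Answer: 8

Derivation:
Hunk 1: at line 1 remove [pqtnb,rskq,gav] add [dsb,cenv] -> 10 lines: bcn dsb cenv sxieb ekve emb hrmn zbol mirtr qpdba
Hunk 2: at line 7 remove [zbol] add [wsyl,tko] -> 11 lines: bcn dsb cenv sxieb ekve emb hrmn wsyl tko mirtr qpdba
Hunk 3: at line 5 remove [emb,hrmn,wsyl] add [blyq] -> 9 lines: bcn dsb cenv sxieb ekve blyq tko mirtr qpdba
Hunk 4: at line 3 remove [ekve,blyq,tko] add [lfy] -> 7 lines: bcn dsb cenv sxieb lfy mirtr qpdba
Hunk 5: at line 1 remove [cenv] add [gcq,rykll] -> 8 lines: bcn dsb gcq rykll sxieb lfy mirtr qpdba
Hunk 6: at line 2 remove [rykll] add [giwy,gbch] -> 9 lines: bcn dsb gcq giwy gbch sxieb lfy mirtr qpdba
Hunk 7: at line 1 remove [gcq,giwy] add [frvz] -> 8 lines: bcn dsb frvz gbch sxieb lfy mirtr qpdba
Final line count: 8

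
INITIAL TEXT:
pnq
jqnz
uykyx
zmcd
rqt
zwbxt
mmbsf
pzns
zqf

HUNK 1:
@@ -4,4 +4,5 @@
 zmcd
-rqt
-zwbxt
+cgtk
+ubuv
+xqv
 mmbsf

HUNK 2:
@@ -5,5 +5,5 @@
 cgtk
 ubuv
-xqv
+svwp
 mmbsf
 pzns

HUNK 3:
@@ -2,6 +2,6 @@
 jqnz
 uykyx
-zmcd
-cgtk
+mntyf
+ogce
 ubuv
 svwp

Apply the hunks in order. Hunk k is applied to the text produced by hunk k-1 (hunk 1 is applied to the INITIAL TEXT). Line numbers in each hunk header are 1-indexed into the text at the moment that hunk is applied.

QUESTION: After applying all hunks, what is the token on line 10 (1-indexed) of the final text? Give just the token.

Answer: zqf

Derivation:
Hunk 1: at line 4 remove [rqt,zwbxt] add [cgtk,ubuv,xqv] -> 10 lines: pnq jqnz uykyx zmcd cgtk ubuv xqv mmbsf pzns zqf
Hunk 2: at line 5 remove [xqv] add [svwp] -> 10 lines: pnq jqnz uykyx zmcd cgtk ubuv svwp mmbsf pzns zqf
Hunk 3: at line 2 remove [zmcd,cgtk] add [mntyf,ogce] -> 10 lines: pnq jqnz uykyx mntyf ogce ubuv svwp mmbsf pzns zqf
Final line 10: zqf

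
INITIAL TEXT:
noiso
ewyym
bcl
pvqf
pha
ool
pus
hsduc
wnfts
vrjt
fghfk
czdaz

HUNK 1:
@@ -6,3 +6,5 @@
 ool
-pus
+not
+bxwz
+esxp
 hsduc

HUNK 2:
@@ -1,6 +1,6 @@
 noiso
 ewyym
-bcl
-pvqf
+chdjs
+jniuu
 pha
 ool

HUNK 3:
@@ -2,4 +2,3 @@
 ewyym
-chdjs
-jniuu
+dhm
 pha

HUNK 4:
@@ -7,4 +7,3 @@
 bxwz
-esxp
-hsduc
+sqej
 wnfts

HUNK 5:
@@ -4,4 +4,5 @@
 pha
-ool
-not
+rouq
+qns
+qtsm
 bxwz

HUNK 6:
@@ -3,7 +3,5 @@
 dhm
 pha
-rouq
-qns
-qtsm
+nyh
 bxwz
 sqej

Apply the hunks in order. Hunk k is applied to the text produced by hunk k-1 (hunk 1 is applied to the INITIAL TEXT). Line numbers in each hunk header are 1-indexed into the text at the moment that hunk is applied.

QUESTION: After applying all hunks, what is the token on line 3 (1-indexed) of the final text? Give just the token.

Answer: dhm

Derivation:
Hunk 1: at line 6 remove [pus] add [not,bxwz,esxp] -> 14 lines: noiso ewyym bcl pvqf pha ool not bxwz esxp hsduc wnfts vrjt fghfk czdaz
Hunk 2: at line 1 remove [bcl,pvqf] add [chdjs,jniuu] -> 14 lines: noiso ewyym chdjs jniuu pha ool not bxwz esxp hsduc wnfts vrjt fghfk czdaz
Hunk 3: at line 2 remove [chdjs,jniuu] add [dhm] -> 13 lines: noiso ewyym dhm pha ool not bxwz esxp hsduc wnfts vrjt fghfk czdaz
Hunk 4: at line 7 remove [esxp,hsduc] add [sqej] -> 12 lines: noiso ewyym dhm pha ool not bxwz sqej wnfts vrjt fghfk czdaz
Hunk 5: at line 4 remove [ool,not] add [rouq,qns,qtsm] -> 13 lines: noiso ewyym dhm pha rouq qns qtsm bxwz sqej wnfts vrjt fghfk czdaz
Hunk 6: at line 3 remove [rouq,qns,qtsm] add [nyh] -> 11 lines: noiso ewyym dhm pha nyh bxwz sqej wnfts vrjt fghfk czdaz
Final line 3: dhm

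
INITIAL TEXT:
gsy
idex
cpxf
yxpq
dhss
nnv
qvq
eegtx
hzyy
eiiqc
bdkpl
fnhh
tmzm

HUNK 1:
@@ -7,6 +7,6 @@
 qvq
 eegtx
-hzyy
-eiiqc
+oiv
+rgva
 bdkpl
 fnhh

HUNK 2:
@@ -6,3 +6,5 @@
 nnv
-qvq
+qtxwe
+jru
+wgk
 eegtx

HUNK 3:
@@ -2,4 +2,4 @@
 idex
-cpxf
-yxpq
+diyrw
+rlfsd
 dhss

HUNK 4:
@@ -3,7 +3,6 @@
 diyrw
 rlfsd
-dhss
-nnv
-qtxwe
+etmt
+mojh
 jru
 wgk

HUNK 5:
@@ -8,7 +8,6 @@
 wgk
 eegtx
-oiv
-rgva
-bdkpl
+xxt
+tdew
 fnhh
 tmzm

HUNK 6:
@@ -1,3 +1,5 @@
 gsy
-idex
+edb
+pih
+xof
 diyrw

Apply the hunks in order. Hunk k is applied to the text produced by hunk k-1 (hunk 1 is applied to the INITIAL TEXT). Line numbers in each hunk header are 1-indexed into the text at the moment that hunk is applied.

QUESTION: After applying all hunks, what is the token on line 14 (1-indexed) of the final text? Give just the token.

Hunk 1: at line 7 remove [hzyy,eiiqc] add [oiv,rgva] -> 13 lines: gsy idex cpxf yxpq dhss nnv qvq eegtx oiv rgva bdkpl fnhh tmzm
Hunk 2: at line 6 remove [qvq] add [qtxwe,jru,wgk] -> 15 lines: gsy idex cpxf yxpq dhss nnv qtxwe jru wgk eegtx oiv rgva bdkpl fnhh tmzm
Hunk 3: at line 2 remove [cpxf,yxpq] add [diyrw,rlfsd] -> 15 lines: gsy idex diyrw rlfsd dhss nnv qtxwe jru wgk eegtx oiv rgva bdkpl fnhh tmzm
Hunk 4: at line 3 remove [dhss,nnv,qtxwe] add [etmt,mojh] -> 14 lines: gsy idex diyrw rlfsd etmt mojh jru wgk eegtx oiv rgva bdkpl fnhh tmzm
Hunk 5: at line 8 remove [oiv,rgva,bdkpl] add [xxt,tdew] -> 13 lines: gsy idex diyrw rlfsd etmt mojh jru wgk eegtx xxt tdew fnhh tmzm
Hunk 6: at line 1 remove [idex] add [edb,pih,xof] -> 15 lines: gsy edb pih xof diyrw rlfsd etmt mojh jru wgk eegtx xxt tdew fnhh tmzm
Final line 14: fnhh

Answer: fnhh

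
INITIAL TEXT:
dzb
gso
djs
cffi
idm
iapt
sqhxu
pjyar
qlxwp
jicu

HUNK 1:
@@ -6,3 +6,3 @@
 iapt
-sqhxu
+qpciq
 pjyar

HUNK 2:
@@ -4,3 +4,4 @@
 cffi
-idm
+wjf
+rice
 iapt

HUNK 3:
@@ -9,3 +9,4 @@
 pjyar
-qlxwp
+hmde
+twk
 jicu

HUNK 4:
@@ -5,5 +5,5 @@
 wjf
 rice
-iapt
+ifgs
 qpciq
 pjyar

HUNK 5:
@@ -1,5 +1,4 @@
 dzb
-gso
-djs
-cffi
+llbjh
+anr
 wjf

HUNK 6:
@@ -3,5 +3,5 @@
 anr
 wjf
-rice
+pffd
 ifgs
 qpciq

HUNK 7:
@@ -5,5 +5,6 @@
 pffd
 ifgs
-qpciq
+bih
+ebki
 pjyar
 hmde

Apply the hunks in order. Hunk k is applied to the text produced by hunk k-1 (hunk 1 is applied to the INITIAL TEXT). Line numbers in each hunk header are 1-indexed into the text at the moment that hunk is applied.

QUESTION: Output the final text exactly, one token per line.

Answer: dzb
llbjh
anr
wjf
pffd
ifgs
bih
ebki
pjyar
hmde
twk
jicu

Derivation:
Hunk 1: at line 6 remove [sqhxu] add [qpciq] -> 10 lines: dzb gso djs cffi idm iapt qpciq pjyar qlxwp jicu
Hunk 2: at line 4 remove [idm] add [wjf,rice] -> 11 lines: dzb gso djs cffi wjf rice iapt qpciq pjyar qlxwp jicu
Hunk 3: at line 9 remove [qlxwp] add [hmde,twk] -> 12 lines: dzb gso djs cffi wjf rice iapt qpciq pjyar hmde twk jicu
Hunk 4: at line 5 remove [iapt] add [ifgs] -> 12 lines: dzb gso djs cffi wjf rice ifgs qpciq pjyar hmde twk jicu
Hunk 5: at line 1 remove [gso,djs,cffi] add [llbjh,anr] -> 11 lines: dzb llbjh anr wjf rice ifgs qpciq pjyar hmde twk jicu
Hunk 6: at line 3 remove [rice] add [pffd] -> 11 lines: dzb llbjh anr wjf pffd ifgs qpciq pjyar hmde twk jicu
Hunk 7: at line 5 remove [qpciq] add [bih,ebki] -> 12 lines: dzb llbjh anr wjf pffd ifgs bih ebki pjyar hmde twk jicu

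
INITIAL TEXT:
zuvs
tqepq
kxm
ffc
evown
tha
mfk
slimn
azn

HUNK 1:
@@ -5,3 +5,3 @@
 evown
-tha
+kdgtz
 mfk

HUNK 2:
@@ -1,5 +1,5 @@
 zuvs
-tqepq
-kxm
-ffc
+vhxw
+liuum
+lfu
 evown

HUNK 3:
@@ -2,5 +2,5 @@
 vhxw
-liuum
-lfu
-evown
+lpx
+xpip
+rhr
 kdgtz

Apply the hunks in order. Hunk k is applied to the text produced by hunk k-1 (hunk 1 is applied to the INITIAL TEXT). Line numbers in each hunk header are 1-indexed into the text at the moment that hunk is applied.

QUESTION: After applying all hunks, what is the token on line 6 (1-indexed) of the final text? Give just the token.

Answer: kdgtz

Derivation:
Hunk 1: at line 5 remove [tha] add [kdgtz] -> 9 lines: zuvs tqepq kxm ffc evown kdgtz mfk slimn azn
Hunk 2: at line 1 remove [tqepq,kxm,ffc] add [vhxw,liuum,lfu] -> 9 lines: zuvs vhxw liuum lfu evown kdgtz mfk slimn azn
Hunk 3: at line 2 remove [liuum,lfu,evown] add [lpx,xpip,rhr] -> 9 lines: zuvs vhxw lpx xpip rhr kdgtz mfk slimn azn
Final line 6: kdgtz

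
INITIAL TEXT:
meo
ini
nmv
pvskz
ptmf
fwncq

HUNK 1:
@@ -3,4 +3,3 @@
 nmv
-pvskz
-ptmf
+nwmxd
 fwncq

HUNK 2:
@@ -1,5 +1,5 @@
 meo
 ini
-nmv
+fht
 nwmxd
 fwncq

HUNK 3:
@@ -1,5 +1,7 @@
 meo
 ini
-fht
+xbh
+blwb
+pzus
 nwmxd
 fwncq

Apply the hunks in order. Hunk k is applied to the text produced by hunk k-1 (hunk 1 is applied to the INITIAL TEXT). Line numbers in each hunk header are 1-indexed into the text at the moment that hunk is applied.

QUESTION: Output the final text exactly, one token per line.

Hunk 1: at line 3 remove [pvskz,ptmf] add [nwmxd] -> 5 lines: meo ini nmv nwmxd fwncq
Hunk 2: at line 1 remove [nmv] add [fht] -> 5 lines: meo ini fht nwmxd fwncq
Hunk 3: at line 1 remove [fht] add [xbh,blwb,pzus] -> 7 lines: meo ini xbh blwb pzus nwmxd fwncq

Answer: meo
ini
xbh
blwb
pzus
nwmxd
fwncq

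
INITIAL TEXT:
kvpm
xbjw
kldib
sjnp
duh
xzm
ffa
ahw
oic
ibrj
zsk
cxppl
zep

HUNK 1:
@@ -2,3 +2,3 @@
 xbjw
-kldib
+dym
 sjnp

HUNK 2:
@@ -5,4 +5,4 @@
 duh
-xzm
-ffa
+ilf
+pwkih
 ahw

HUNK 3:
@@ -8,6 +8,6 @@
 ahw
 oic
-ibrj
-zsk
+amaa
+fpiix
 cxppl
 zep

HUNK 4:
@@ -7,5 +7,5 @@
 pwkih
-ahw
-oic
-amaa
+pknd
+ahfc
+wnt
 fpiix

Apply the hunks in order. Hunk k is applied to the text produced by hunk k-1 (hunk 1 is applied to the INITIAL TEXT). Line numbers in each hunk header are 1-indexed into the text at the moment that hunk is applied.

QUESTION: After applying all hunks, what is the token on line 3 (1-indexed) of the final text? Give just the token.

Hunk 1: at line 2 remove [kldib] add [dym] -> 13 lines: kvpm xbjw dym sjnp duh xzm ffa ahw oic ibrj zsk cxppl zep
Hunk 2: at line 5 remove [xzm,ffa] add [ilf,pwkih] -> 13 lines: kvpm xbjw dym sjnp duh ilf pwkih ahw oic ibrj zsk cxppl zep
Hunk 3: at line 8 remove [ibrj,zsk] add [amaa,fpiix] -> 13 lines: kvpm xbjw dym sjnp duh ilf pwkih ahw oic amaa fpiix cxppl zep
Hunk 4: at line 7 remove [ahw,oic,amaa] add [pknd,ahfc,wnt] -> 13 lines: kvpm xbjw dym sjnp duh ilf pwkih pknd ahfc wnt fpiix cxppl zep
Final line 3: dym

Answer: dym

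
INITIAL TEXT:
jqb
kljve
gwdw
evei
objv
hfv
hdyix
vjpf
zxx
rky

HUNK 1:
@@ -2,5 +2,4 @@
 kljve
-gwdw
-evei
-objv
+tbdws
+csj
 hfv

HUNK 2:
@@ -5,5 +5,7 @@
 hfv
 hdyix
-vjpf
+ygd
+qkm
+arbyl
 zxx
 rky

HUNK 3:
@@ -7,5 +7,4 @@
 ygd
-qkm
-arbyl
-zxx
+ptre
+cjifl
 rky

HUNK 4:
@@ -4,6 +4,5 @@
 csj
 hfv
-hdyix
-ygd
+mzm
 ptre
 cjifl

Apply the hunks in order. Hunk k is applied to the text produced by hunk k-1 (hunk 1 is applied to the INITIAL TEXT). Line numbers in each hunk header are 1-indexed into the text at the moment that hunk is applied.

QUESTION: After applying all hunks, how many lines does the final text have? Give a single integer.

Hunk 1: at line 2 remove [gwdw,evei,objv] add [tbdws,csj] -> 9 lines: jqb kljve tbdws csj hfv hdyix vjpf zxx rky
Hunk 2: at line 5 remove [vjpf] add [ygd,qkm,arbyl] -> 11 lines: jqb kljve tbdws csj hfv hdyix ygd qkm arbyl zxx rky
Hunk 3: at line 7 remove [qkm,arbyl,zxx] add [ptre,cjifl] -> 10 lines: jqb kljve tbdws csj hfv hdyix ygd ptre cjifl rky
Hunk 4: at line 4 remove [hdyix,ygd] add [mzm] -> 9 lines: jqb kljve tbdws csj hfv mzm ptre cjifl rky
Final line count: 9

Answer: 9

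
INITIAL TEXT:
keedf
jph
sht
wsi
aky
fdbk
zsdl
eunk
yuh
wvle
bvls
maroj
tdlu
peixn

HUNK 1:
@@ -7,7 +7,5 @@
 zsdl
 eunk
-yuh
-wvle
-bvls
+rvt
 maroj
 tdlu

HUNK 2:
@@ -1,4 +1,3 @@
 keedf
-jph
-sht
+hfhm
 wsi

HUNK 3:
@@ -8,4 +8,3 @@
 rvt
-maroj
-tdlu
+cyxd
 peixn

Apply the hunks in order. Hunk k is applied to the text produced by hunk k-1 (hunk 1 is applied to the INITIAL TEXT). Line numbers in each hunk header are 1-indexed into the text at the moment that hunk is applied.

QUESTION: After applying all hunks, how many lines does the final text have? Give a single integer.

Answer: 10

Derivation:
Hunk 1: at line 7 remove [yuh,wvle,bvls] add [rvt] -> 12 lines: keedf jph sht wsi aky fdbk zsdl eunk rvt maroj tdlu peixn
Hunk 2: at line 1 remove [jph,sht] add [hfhm] -> 11 lines: keedf hfhm wsi aky fdbk zsdl eunk rvt maroj tdlu peixn
Hunk 3: at line 8 remove [maroj,tdlu] add [cyxd] -> 10 lines: keedf hfhm wsi aky fdbk zsdl eunk rvt cyxd peixn
Final line count: 10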